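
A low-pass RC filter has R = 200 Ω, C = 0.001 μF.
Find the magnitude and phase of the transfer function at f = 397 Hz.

Step 1 — Angular frequency: ω = 2π·397 = 2494 rad/s.
Step 2 — Transfer function: H(jω) = 1/(1 + jωRC).
Step 3 — Denominator: 1 + jωRC = 1 + j·2494·200·1e-09 = 1 + j0.0004989.
Step 4 — H = 1 - j0.0004989.
Step 5 — Magnitude: |H| = 1 (-0.0 dB); phase: φ = -0.0°.

|H| = 1 (-0.0 dB), φ = -0.0°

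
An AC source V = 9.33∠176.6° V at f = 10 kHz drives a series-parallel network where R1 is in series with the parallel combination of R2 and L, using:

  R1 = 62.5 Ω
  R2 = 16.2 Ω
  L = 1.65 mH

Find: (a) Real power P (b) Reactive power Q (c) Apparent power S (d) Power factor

Step 1 — Angular frequency: ω = 2π·f = 2π·1e+04 = 6.283e+04 rad/s.
Step 2 — Component impedances:
  R1: Z = R = 62.5 Ω
  R2: Z = R = 16.2 Ω
  L: Z = jωL = j·6.283e+04·0.00165 = 0 + j103.7 Ω
Step 3 — Parallel branch: R2 || L = 1/(1/R2 + 1/L) = 15.81 + j2.471 Ω.
Step 4 — Series with R1: Z_total = R1 + (R2 || L) = 78.31 + j2.471 Ω = 78.35∠1.8° Ω.
Step 5 — Source phasor: V = 9.33∠176.6° V = -9.314 + j0.5533 V.
Step 6 — Current: I = V / Z = -0.1186 + j0.01081 A = 0.1191∠174.8° A.
Step 7 — Complex power: S = V·I* = 1.11 + j0.03504 VA.
Step 8 — Real power: P = Re(S) = 1.11 W.
Step 9 — Reactive power: Q = Im(S) = 0.03504 VAR.
Step 10 — Apparent power: |S| = 1.111 VA.
Step 11 — Power factor: PF = P/|S| = 0.9995 (lagging).

(a) P = 1.11 W  (b) Q = 0.03504 VAR  (c) S = 1.111 VA  (d) PF = 0.9995 (lagging)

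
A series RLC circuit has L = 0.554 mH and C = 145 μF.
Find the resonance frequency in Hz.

Step 1 — Resonance condition Im(Z)=0 gives ω₀ = 1/√(LC).
Step 2 — ω₀ = 1/√(0.000554·0.000145) = 3528 rad/s.
Step 3 — f₀ = ω₀/(2π) = 561.5 Hz.

f₀ = 561.5 Hz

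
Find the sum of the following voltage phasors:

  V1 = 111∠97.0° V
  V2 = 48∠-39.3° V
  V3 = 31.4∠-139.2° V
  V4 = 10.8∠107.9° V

Step 1 — Convert each phasor to rectangular form:
  V1 = 111·(cos(97.0°) + j·sin(97.0°)) = -13.53 + j110.2 V
  V2 = 48·(cos(-39.3°) + j·sin(-39.3°)) = 37.14 - j30.4 V
  V3 = 31.4·(cos(-139.2°) + j·sin(-139.2°)) = -23.77 - j20.52 V
  V4 = 10.8·(cos(107.9°) + j·sin(107.9°)) = -3.319 + j10.28 V
Step 2 — Sum components: V_total = -3.472 + j69.53 V.
Step 3 — Convert to polar: |V_total| = 69.62 V, ∠V_total = 92.9°.

V_total = 69.62∠92.9° V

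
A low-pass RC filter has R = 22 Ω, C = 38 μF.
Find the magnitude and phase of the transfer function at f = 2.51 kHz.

Step 1 — Angular frequency: ω = 2π·2510 = 1.577e+04 rad/s.
Step 2 — Transfer function: H(jω) = 1/(1 + jωRC).
Step 3 — Denominator: 1 + jωRC = 1 + j·1.577e+04·22·3.8e-05 = 1 + j13.18.
Step 4 — H = 0.00572 - j0.07541.
Step 5 — Magnitude: |H| = 0.07563 (-22.4 dB); phase: φ = -85.7°.

|H| = 0.07563 (-22.4 dB), φ = -85.7°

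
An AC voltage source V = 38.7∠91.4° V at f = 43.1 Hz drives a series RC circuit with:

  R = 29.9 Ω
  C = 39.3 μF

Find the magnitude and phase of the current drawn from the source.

Step 1 — Angular frequency: ω = 2π·f = 2π·43.1 = 270.8 rad/s.
Step 2 — Component impedances:
  R: Z = R = 29.9 Ω
  C: Z = 1/(jωC) = -j/(ω·C) = 0 - j93.96 Ω
Step 3 — Series combination: Z_total = R + C = 29.9 - j93.96 Ω = 98.6∠-72.3° Ω.
Step 4 — Source phasor: V = 38.7∠91.4° V = -0.9455 + j38.69 V.
Step 5 — Ohm's law: I = V / Z_total = (-0.9455 + j38.69) / (29.9 - j93.96) = -0.3768 + j0.1098 A.
Step 6 — Convert to polar: |I| = 0.3925 A, ∠I = 163.7°.

I = 0.3925∠163.7° A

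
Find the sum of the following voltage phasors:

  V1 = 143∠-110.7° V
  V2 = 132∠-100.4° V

Step 1 — Convert each phasor to rectangular form:
  V1 = 143·(cos(-110.7°) + j·sin(-110.7°)) = -50.55 - j133.8 V
  V2 = 132·(cos(-100.4°) + j·sin(-100.4°)) = -23.83 - j129.8 V
Step 2 — Sum components: V_total = -74.38 - j263.6 V.
Step 3 — Convert to polar: |V_total| = 273.9 V, ∠V_total = -105.8°.

V_total = 273.9∠-105.8° V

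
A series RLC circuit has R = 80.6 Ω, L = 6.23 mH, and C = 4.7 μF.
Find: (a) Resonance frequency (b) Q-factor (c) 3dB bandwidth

Step 1 — Resonance: ω₀ = 1/√(LC) = 1/√(0.00623·4.7e-06) = 5844 rad/s.
Step 2 — f₀ = ω₀/(2π) = 930.1 Hz.
Step 3 — Series Q: Q = ω₀L/R = 5844·0.00623/80.6 = 0.4517.
Step 4 — Bandwidth: Δω = ω₀/Q = 1.294e+04 rad/s; BW = Δω/(2π) = 2059 Hz.

(a) f₀ = 930.1 Hz  (b) Q = 0.4517  (c) BW = 2059 Hz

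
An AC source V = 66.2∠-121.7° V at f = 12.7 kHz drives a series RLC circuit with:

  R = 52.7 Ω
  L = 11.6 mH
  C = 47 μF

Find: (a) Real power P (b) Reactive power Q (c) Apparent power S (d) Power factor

Step 1 — Angular frequency: ω = 2π·f = 2π·1.27e+04 = 7.98e+04 rad/s.
Step 2 — Component impedances:
  R: Z = R = 52.7 Ω
  L: Z = jωL = j·7.98e+04·0.0116 = 0 + j925.6 Ω
  C: Z = 1/(jωC) = -j/(ω·C) = 0 - j0.2666 Ω
Step 3 — Series combination: Z_total = R + L + C = 52.7 + j925.4 Ω = 926.9∠86.7° Ω.
Step 4 — Source phasor: V = 66.2∠-121.7° V = -34.79 - j56.32 V.
Step 5 — Current: I = V / Z = -0.0628 + j0.03401 A = 0.07142∠151.6° A.
Step 6 — Complex power: S = V·I* = 0.2688 + j4.721 VA.
Step 7 — Real power: P = Re(S) = 0.2688 W.
Step 8 — Reactive power: Q = Im(S) = 4.721 VAR.
Step 9 — Apparent power: |S| = 4.728 VA.
Step 10 — Power factor: PF = P/|S| = 0.05686 (lagging).

(a) P = 0.2688 W  (b) Q = 4.721 VAR  (c) S = 4.728 VA  (d) PF = 0.05686 (lagging)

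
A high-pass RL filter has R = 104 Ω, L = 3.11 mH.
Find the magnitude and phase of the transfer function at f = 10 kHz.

Step 1 — Angular frequency: ω = 2π·1e+04 = 6.283e+04 rad/s.
Step 2 — Transfer function: H(jω) = jωL/(R + jωL).
Step 3 — Numerator jωL = j·195.4; denominator R + jωL = 104 + j195.4.
Step 4 — H = 0.7793 + j0.4147.
Step 5 — Magnitude: |H| = 0.8828 (-1.1 dB); phase: φ = 28.0°.

|H| = 0.8828 (-1.1 dB), φ = 28.0°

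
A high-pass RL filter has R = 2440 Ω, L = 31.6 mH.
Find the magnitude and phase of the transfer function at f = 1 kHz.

Step 1 — Angular frequency: ω = 2π·1000 = 6283 rad/s.
Step 2 — Transfer function: H(jω) = jωL/(R + jωL).
Step 3 — Numerator jωL = j·198.5; denominator R + jωL = 2440 + j198.5.
Step 4 — H = 0.006578 + j0.08084.
Step 5 — Magnitude: |H| = 0.0811 (-21.8 dB); phase: φ = 85.3°.

|H| = 0.0811 (-21.8 dB), φ = 85.3°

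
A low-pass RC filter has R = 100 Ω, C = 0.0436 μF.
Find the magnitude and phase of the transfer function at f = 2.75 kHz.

Step 1 — Angular frequency: ω = 2π·2750 = 1.728e+04 rad/s.
Step 2 — Transfer function: H(jω) = 1/(1 + jωRC).
Step 3 — Denominator: 1 + jωRC = 1 + j·1.728e+04·100·4.36e-08 = 1 + j0.07534.
Step 4 — H = 0.9944 - j0.07491.
Step 5 — Magnitude: |H| = 0.9972 (-0.0 dB); phase: φ = -4.3°.

|H| = 0.9972 (-0.0 dB), φ = -4.3°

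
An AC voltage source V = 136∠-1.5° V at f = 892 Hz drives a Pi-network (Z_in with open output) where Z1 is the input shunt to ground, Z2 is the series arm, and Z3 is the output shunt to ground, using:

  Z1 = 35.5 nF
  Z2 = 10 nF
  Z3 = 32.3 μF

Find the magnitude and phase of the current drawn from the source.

Step 1 — Angular frequency: ω = 2π·f = 2π·892 = 5605 rad/s.
Step 2 — Component impedances:
  Z1: Z = 1/(jωC) = -j/(ω·C) = 0 - j5026 Ω
  Z2: Z = 1/(jωC) = -j/(ω·C) = 0 - j1.784e+04 Ω
  Z3: Z = 1/(jωC) = -j/(ω·C) = 0 - j5.524 Ω
Step 3 — With open output, the series arm Z2 and the output shunt Z3 appear in series to ground: Z2 + Z3 = 0 - j1.785e+04 Ω.
Step 4 — Parallel with input shunt Z1: Z_in = Z1 || (Z2 + Z3) = 0 - j3922 Ω = 3922∠-90.0° Ω.
Step 5 — Source phasor: V = 136∠-1.5° V = 136 - j3.56 V.
Step 6 — Ohm's law: I = V / Z_total = (136 - j3.56) / (0 - j3922) = 0.0009078 + j0.03467 A.
Step 7 — Convert to polar: |I| = 0.03468 A, ∠I = 88.5°.

I = 0.03468∠88.5° A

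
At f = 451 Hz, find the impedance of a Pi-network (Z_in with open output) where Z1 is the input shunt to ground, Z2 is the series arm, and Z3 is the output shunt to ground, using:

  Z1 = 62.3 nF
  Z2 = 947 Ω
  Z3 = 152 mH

Step 1 — Angular frequency: ω = 2π·f = 2π·451 = 2834 rad/s.
Step 2 — Component impedances:
  Z1: Z = 1/(jωC) = -j/(ω·C) = 0 - j5664 Ω
  Z2: Z = R = 947 Ω
  Z3: Z = jωL = j·2834·0.152 = 0 + j430.7 Ω
Step 3 — With open output, the series arm Z2 and the output shunt Z3 appear in series to ground: Z2 + Z3 = 947 + j430.7 Ω.
Step 4 — Parallel with input shunt Z1: Z_in = Z1 || (Z2 + Z3) = 1074 + j271.8 Ω = 1108∠14.2° Ω.

Z = 1074 + j271.8 Ω = 1108∠14.2° Ω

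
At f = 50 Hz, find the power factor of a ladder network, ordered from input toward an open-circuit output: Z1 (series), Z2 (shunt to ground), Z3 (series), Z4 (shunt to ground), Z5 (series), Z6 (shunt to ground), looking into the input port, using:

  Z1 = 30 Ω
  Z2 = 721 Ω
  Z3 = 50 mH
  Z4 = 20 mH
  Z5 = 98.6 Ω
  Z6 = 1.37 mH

Step 1 — Angular frequency: ω = 2π·f = 2π·50 = 314.2 rad/s.
Step 2 — Component impedances:
  Z1: Z = R = 30 Ω
  Z2: Z = R = 721 Ω
  Z3: Z = jωL = j·314.2·0.05 = 0 + j15.71 Ω
  Z4: Z = jωL = j·314.2·0.02 = 0 + j6.283 Ω
  Z5: Z = R = 98.6 Ω
  Z6: Z = jωL = j·314.2·0.00137 = 0 + j0.4304 Ω
Step 3 — Ladder network (open output): work backward from the far end, alternating series and parallel combinations. Z_in = 31.07 + j21.92 Ω = 38.02∠35.2° Ω.
Step 4 — Power factor: PF = cos(φ) = Re(Z)/|Z| = 31.066/38.02 = 0.8171.
Step 5 — Type: Im(Z) = 21.92 ⇒ lagging (phase φ = 35.2°).

PF = 0.8171 (lagging, φ = 35.2°)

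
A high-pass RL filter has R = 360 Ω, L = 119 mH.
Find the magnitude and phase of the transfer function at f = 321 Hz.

Step 1 — Angular frequency: ω = 2π·321 = 2017 rad/s.
Step 2 — Transfer function: H(jω) = jωL/(R + jωL).
Step 3 — Numerator jωL = j·240; denominator R + jωL = 360 + j240.
Step 4 — H = 0.3077 + j0.4615.
Step 5 — Magnitude: |H| = 0.5547 (-5.1 dB); phase: φ = 56.3°.

|H| = 0.5547 (-5.1 dB), φ = 56.3°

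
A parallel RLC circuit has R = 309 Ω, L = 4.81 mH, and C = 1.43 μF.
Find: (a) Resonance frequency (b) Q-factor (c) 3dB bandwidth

Step 1 — Resonance: ω₀ = 1/√(LC) = 1/√(0.00481·1.43e-06) = 1.206e+04 rad/s.
Step 2 — f₀ = ω₀/(2π) = 1919 Hz.
Step 3 — Parallel Q: Q = R/(ω₀L) = 309/(1.206e+04·0.00481) = 5.328.
Step 4 — Bandwidth: Δω = ω₀/Q = 2263 rad/s; BW = Δω/(2π) = 360.2 Hz.

(a) f₀ = 1919 Hz  (b) Q = 5.328  (c) BW = 360.2 Hz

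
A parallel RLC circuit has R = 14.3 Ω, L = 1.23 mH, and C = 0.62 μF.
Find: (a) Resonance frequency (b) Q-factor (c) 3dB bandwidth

Step 1 — Resonance: ω₀ = 1/√(LC) = 1/√(0.00123·6.2e-07) = 3.621e+04 rad/s.
Step 2 — f₀ = ω₀/(2π) = 5763 Hz.
Step 3 — Parallel Q: Q = R/(ω₀L) = 14.3/(3.621e+04·0.00123) = 0.3211.
Step 4 — Bandwidth: Δω = ω₀/Q = 1.128e+05 rad/s; BW = Δω/(2π) = 1.795e+04 Hz.

(a) f₀ = 5763 Hz  (b) Q = 0.3211  (c) BW = 1.795e+04 Hz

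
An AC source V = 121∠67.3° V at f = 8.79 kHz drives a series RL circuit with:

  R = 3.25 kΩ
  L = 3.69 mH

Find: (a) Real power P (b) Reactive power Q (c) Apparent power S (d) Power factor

Step 1 — Angular frequency: ω = 2π·f = 2π·8790 = 5.523e+04 rad/s.
Step 2 — Component impedances:
  R: Z = R = 3250 Ω
  L: Z = jωL = j·5.523e+04·0.00369 = 0 + j203.8 Ω
Step 3 — Series combination: Z_total = R + L = 3250 + j203.8 Ω = 3256∠3.6° Ω.
Step 4 — Source phasor: V = 121∠67.3° V = 46.69 + j111.6 V.
Step 5 — Current: I = V / Z = 0.01646 + j0.03331 A = 0.03716∠63.7° A.
Step 6 — Complex power: S = V·I* = 4.487 + j0.2814 VA.
Step 7 — Real power: P = Re(S) = 4.487 W.
Step 8 — Reactive power: Q = Im(S) = 0.2814 VAR.
Step 9 — Apparent power: |S| = 4.496 VA.
Step 10 — Power factor: PF = P/|S| = 0.998 (lagging).

(a) P = 4.487 W  (b) Q = 0.2814 VAR  (c) S = 4.496 VA  (d) PF = 0.998 (lagging)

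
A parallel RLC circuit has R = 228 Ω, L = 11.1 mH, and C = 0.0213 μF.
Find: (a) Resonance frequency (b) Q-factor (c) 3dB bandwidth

Step 1 — Resonance: ω₀ = 1/√(LC) = 1/√(0.0111·2.13e-08) = 6.504e+04 rad/s.
Step 2 — f₀ = ω₀/(2π) = 1.035e+04 Hz.
Step 3 — Parallel Q: Q = R/(ω₀L) = 228/(6.504e+04·0.0111) = 0.3158.
Step 4 — Bandwidth: Δω = ω₀/Q = 2.059e+05 rad/s; BW = Δω/(2π) = 3.277e+04 Hz.

(a) f₀ = 1.035e+04 Hz  (b) Q = 0.3158  (c) BW = 3.277e+04 Hz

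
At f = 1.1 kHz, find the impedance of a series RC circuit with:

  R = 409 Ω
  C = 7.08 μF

Step 1 — Angular frequency: ω = 2π·f = 2π·1100 = 6912 rad/s.
Step 2 — Component impedances:
  R: Z = R = 409 Ω
  C: Z = 1/(jωC) = -j/(ω·C) = 0 - j20.44 Ω
Step 3 — Series combination: Z_total = R + C = 409 - j20.44 Ω = 409.5∠-2.9° Ω.

Z = 409 - j20.44 Ω = 409.5∠-2.9° Ω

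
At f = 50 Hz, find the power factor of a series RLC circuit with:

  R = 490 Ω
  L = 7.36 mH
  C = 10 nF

Step 1 — Angular frequency: ω = 2π·f = 2π·50 = 314.2 rad/s.
Step 2 — Component impedances:
  R: Z = R = 490 Ω
  L: Z = jωL = j·314.2·0.00736 = 0 + j2.312 Ω
  C: Z = 1/(jωC) = -j/(ω·C) = 0 - j3.183e+05 Ω
Step 3 — Series combination: Z_total = R + L + C = 490 - j3.183e+05 Ω = 3.183e+05∠-89.9° Ω.
Step 4 — Power factor: PF = cos(φ) = Re(Z)/|Z| = 490/3.183e+05 = 0.001539.
Step 5 — Type: Im(Z) = -3.183e+05 ⇒ leading (phase φ = -89.9°).

PF = 0.001539 (leading, φ = -89.9°)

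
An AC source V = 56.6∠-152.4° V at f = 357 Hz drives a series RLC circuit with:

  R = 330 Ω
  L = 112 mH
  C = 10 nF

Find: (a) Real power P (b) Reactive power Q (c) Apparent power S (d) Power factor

Step 1 — Angular frequency: ω = 2π·f = 2π·357 = 2243 rad/s.
Step 2 — Component impedances:
  R: Z = R = 330 Ω
  L: Z = jωL = j·2243·0.112 = 0 + j251.2 Ω
  C: Z = 1/(jωC) = -j/(ω·C) = 0 - j4.458e+04 Ω
Step 3 — Series combination: Z_total = R + L + C = 330 - j4.433e+04 Ω = 4.433e+04∠-89.6° Ω.
Step 4 — Source phasor: V = 56.6∠-152.4° V = -50.16 - j26.22 V.
Step 5 — Current: I = V / Z = 0.0005831 - j0.001136 A = 0.001277∠-62.8° A.
Step 6 — Complex power: S = V·I* = 0.0005379 - j0.07226 VA.
Step 7 — Real power: P = Re(S) = 0.0005379 W.
Step 8 — Reactive power: Q = Im(S) = -0.07226 VAR.
Step 9 — Apparent power: |S| = 0.07226 VA.
Step 10 — Power factor: PF = P/|S| = 0.007444 (leading).

(a) P = 0.0005379 W  (b) Q = -0.07226 VAR  (c) S = 0.07226 VA  (d) PF = 0.007444 (leading)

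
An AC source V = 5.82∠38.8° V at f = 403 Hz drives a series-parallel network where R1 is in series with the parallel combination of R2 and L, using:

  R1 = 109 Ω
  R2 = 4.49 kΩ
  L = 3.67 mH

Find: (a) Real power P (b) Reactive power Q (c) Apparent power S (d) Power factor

Step 1 — Angular frequency: ω = 2π·f = 2π·403 = 2532 rad/s.
Step 2 — Component impedances:
  R1: Z = R = 109 Ω
  R2: Z = R = 4490 Ω
  L: Z = jωL = j·2532·0.00367 = 0 + j9.293 Ω
Step 3 — Parallel branch: R2 || L = 1/(1/R2 + 1/L) = 0.01923 + j9.293 Ω.
Step 4 — Series with R1: Z_total = R1 + (R2 || L) = 109 + j9.293 Ω = 109.4∠4.9° Ω.
Step 5 — Source phasor: V = 5.82∠38.8° V = 4.536 + j3.647 V.
Step 6 — Current: I = V / Z = 0.04414 + j0.02969 A = 0.05319∠33.9° A.
Step 7 — Complex power: S = V·I* = 0.3085 + j0.02629 VA.
Step 8 — Real power: P = Re(S) = 0.3085 W.
Step 9 — Reactive power: Q = Im(S) = 0.02629 VAR.
Step 10 — Apparent power: |S| = 0.3096 VA.
Step 11 — Power factor: PF = P/|S| = 0.9964 (lagging).

(a) P = 0.3085 W  (b) Q = 0.02629 VAR  (c) S = 0.3096 VA  (d) PF = 0.9964 (lagging)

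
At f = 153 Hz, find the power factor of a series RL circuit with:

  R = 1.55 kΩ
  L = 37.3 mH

Step 1 — Angular frequency: ω = 2π·f = 2π·153 = 961.3 rad/s.
Step 2 — Component impedances:
  R: Z = R = 1550 Ω
  L: Z = jωL = j·961.3·0.0373 = 0 + j35.86 Ω
Step 3 — Series combination: Z_total = R + L = 1550 + j35.86 Ω = 1550∠1.3° Ω.
Step 4 — Power factor: PF = cos(φ) = Re(Z)/|Z| = 1550/1550.4 = 0.9997.
Step 5 — Type: Im(Z) = 35.86 ⇒ lagging (phase φ = 1.3°).

PF = 0.9997 (lagging, φ = 1.3°)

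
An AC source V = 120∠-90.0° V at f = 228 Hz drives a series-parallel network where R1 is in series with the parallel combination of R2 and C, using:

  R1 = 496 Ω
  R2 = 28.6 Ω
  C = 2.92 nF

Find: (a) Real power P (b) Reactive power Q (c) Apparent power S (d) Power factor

Step 1 — Angular frequency: ω = 2π·f = 2π·228 = 1433 rad/s.
Step 2 — Component impedances:
  R1: Z = R = 496 Ω
  R2: Z = R = 28.6 Ω
  C: Z = 1/(jωC) = -j/(ω·C) = 0 - j2.391e+05 Ω
Step 3 — Parallel branch: R2 || C = 1/(1/R2 + 1/C) = 28.6 - j0.003422 Ω.
Step 4 — Series with R1: Z_total = R1 + (R2 || C) = 524.6 - j0.003422 Ω = 524.6∠-0.0° Ω.
Step 5 — Source phasor: V = 120∠-90.0° V = 0 - j120 V.
Step 6 — Current: I = V / Z = 1.492e-06 - j0.2287 A = 0.2287∠-90.0° A.
Step 7 — Complex power: S = V·I* = 27.45 - j0.000179 VA.
Step 8 — Real power: P = Re(S) = 27.45 W.
Step 9 — Reactive power: Q = Im(S) = -0.000179 VAR.
Step 10 — Apparent power: |S| = 27.45 VA.
Step 11 — Power factor: PF = P/|S| = 1 (leading).

(a) P = 27.45 W  (b) Q = -0.000179 VAR  (c) S = 27.45 VA  (d) PF = 1 (leading)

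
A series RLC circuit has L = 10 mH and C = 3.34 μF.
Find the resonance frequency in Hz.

Step 1 — Resonance condition Im(Z)=0 gives ω₀ = 1/√(LC).
Step 2 — ω₀ = 1/√(0.01·3.34e-06) = 5472 rad/s.
Step 3 — f₀ = ω₀/(2π) = 870.9 Hz.

f₀ = 870.9 Hz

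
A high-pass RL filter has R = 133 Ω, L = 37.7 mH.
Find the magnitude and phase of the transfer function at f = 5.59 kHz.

Step 1 — Angular frequency: ω = 2π·5590 = 3.512e+04 rad/s.
Step 2 — Transfer function: H(jω) = jωL/(R + jωL).
Step 3 — Numerator jωL = j·1324; denominator R + jωL = 133 + j1324.
Step 4 — H = 0.99 + j0.09944.
Step 5 — Magnitude: |H| = 0.995 (-0.0 dB); phase: φ = 5.7°.

|H| = 0.995 (-0.0 dB), φ = 5.7°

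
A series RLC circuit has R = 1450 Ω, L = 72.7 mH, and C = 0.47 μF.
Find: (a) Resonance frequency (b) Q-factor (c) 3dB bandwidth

Step 1 — Resonance condition Im(Z)=0 gives ω₀ = 1/√(LC).
Step 2 — ω₀ = 1/√(0.0727·4.7e-07) = 5410 rad/s.
Step 3 — f₀ = ω₀/(2π) = 861 Hz.
Step 4 — Series Q: Q = ω₀L/R = 5410·0.0727/1450 = 0.2712.
Step 5 — 3dB bandwidth: Δω = ω₀/Q = 1.994e+04 rad/s; BW = Δω/(2π) = 3174 Hz.

(a) f₀ = 861 Hz  (b) Q = 0.2712  (c) BW = 3174 Hz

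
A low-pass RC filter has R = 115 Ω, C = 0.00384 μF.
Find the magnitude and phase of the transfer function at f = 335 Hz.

Step 1 — Angular frequency: ω = 2π·335 = 2105 rad/s.
Step 2 — Transfer function: H(jω) = 1/(1 + jωRC).
Step 3 — Denominator: 1 + jωRC = 1 + j·2105·115·3.84e-09 = 1 + j0.0009295.
Step 4 — H = 1 - j0.0009295.
Step 5 — Magnitude: |H| = 1 (-0.0 dB); phase: φ = -0.1°.

|H| = 1 (-0.0 dB), φ = -0.1°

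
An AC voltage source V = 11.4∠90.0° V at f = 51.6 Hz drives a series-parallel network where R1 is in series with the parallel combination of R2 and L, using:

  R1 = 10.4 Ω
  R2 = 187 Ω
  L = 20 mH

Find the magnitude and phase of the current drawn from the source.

Step 1 — Angular frequency: ω = 2π·f = 2π·51.6 = 324.2 rad/s.
Step 2 — Component impedances:
  R1: Z = R = 10.4 Ω
  R2: Z = R = 187 Ω
  L: Z = jωL = j·324.2·0.02 = 0 + j6.484 Ω
Step 3 — Parallel branch: R2 || L = 1/(1/R2 + 1/L) = 0.2246 + j6.476 Ω.
Step 4 — Series with R1: Z_total = R1 + (R2 || L) = 10.62 + j6.476 Ω = 12.44∠31.4° Ω.
Step 5 — Source phasor: V = 11.4∠90.0° V = 0 + j11.4 V.
Step 6 — Ohm's law: I = V / Z_total = (0 + j11.4) / (10.62 + j6.476) = 0.4769 + j0.7823 A.
Step 7 — Convert to polar: |I| = 0.9162 A, ∠I = 58.6°.

I = 0.9162∠58.6° A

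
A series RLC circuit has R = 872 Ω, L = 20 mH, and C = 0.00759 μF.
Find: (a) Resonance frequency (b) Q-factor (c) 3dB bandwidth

Step 1 — Resonance condition Im(Z)=0 gives ω₀ = 1/√(LC).
Step 2 — ω₀ = 1/√(0.02·7.59e-09) = 8.116e+04 rad/s.
Step 3 — f₀ = ω₀/(2π) = 1.292e+04 Hz.
Step 4 — Series Q: Q = ω₀L/R = 8.116e+04·0.02/872 = 1.862.
Step 5 — 3dB bandwidth: Δω = ω₀/Q = 4.36e+04 rad/s; BW = Δω/(2π) = 6939 Hz.

(a) f₀ = 1.292e+04 Hz  (b) Q = 1.862  (c) BW = 6939 Hz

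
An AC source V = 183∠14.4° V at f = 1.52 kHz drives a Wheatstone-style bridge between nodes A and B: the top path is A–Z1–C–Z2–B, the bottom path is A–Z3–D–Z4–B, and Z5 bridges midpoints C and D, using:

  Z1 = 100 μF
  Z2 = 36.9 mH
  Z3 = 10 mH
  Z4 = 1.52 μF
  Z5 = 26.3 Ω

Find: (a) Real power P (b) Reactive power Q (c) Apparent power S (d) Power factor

Step 1 — Angular frequency: ω = 2π·f = 2π·1520 = 9550 rad/s.
Step 2 — Component impedances:
  Z1: Z = 1/(jωC) = -j/(ω·C) = 0 - j1.047 Ω
  Z2: Z = jωL = j·9550·0.0369 = 0 + j352.4 Ω
  Z3: Z = jωL = j·9550·0.01 = 0 + j95.5 Ω
  Z4: Z = 1/(jωC) = -j/(ω·C) = 0 - j68.89 Ω
  Z5: Z = R = 26.3 Ω
Step 3 — Bridge requires nodal analysis (the Z5 bridge couples midpoints C and D, so the two paths cannot be reduced to a simple series/parallel combination). Setting node B to ground and injecting 1 A at node A, the 3-node admittance system at A, C, D solves to V_A = Z_AB = 36.35 - j73.19 Ω = 81.72∠-63.6° Ω.
Step 4 — Source phasor: V = 183∠14.4° V = 177.3 + j45.51 V.
Step 5 — Current: I = V / Z = 0.4661 + j2.19 A = 2.239∠78.0° A.
Step 6 — Complex power: S = V·I* = 182.3 - j367 VA.
Step 7 — Real power: P = Re(S) = 182.3 W.
Step 8 — Reactive power: Q = Im(S) = -367 VAR.
Step 9 — Apparent power: |S| = 409.8 VA.
Step 10 — Power factor: PF = P/|S| = 0.4448 (leading).

(a) P = 182.3 W  (b) Q = -367 VAR  (c) S = 409.8 VA  (d) PF = 0.4448 (leading)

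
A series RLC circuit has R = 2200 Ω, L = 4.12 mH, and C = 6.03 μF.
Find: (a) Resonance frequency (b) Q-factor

Step 1 — Resonance condition Im(Z)=0 gives ω₀ = 1/√(LC).
Step 2 — ω₀ = 1/√(0.00412·6.03e-06) = 6344 rad/s.
Step 3 — f₀ = ω₀/(2π) = 1010 Hz.
Step 4 — Series Q: Q = ω₀L/R = 6344·0.00412/2200 = 0.01188.

(a) f₀ = 1010 Hz  (b) Q = 0.01188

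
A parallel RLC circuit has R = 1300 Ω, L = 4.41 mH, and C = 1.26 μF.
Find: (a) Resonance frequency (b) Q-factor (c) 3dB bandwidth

Step 1 — Resonance: ω₀ = 1/√(LC) = 1/√(0.00441·1.26e-06) = 1.342e+04 rad/s.
Step 2 — f₀ = ω₀/(2π) = 2135 Hz.
Step 3 — Parallel Q: Q = R/(ω₀L) = 1300/(1.342e+04·0.00441) = 21.97.
Step 4 — Bandwidth: Δω = ω₀/Q = 610.5 rad/s; BW = Δω/(2π) = 97.16 Hz.

(a) f₀ = 2135 Hz  (b) Q = 21.97  (c) BW = 97.16 Hz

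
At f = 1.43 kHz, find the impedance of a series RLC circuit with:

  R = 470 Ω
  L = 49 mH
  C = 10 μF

Step 1 — Angular frequency: ω = 2π·f = 2π·1430 = 8985 rad/s.
Step 2 — Component impedances:
  R: Z = R = 470 Ω
  L: Z = jωL = j·8985·0.049 = 0 + j440.3 Ω
  C: Z = 1/(jωC) = -j/(ω·C) = 0 - j11.13 Ω
Step 3 — Series combination: Z_total = R + L + C = 470 + j429.1 Ω = 636.4∠42.4° Ω.

Z = 470 + j429.1 Ω = 636.4∠42.4° Ω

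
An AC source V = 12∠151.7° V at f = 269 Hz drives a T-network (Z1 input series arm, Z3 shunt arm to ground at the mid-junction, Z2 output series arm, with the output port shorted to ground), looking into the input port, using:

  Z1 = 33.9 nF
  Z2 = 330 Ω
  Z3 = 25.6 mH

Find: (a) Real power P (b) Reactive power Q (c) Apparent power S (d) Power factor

Step 1 — Angular frequency: ω = 2π·f = 2π·269 = 1690 rad/s.
Step 2 — Component impedances:
  Z1: Z = 1/(jωC) = -j/(ω·C) = 0 - j1.745e+04 Ω
  Z2: Z = R = 330 Ω
  Z3: Z = jωL = j·1690·0.0256 = 0 + j43.27 Ω
Step 3 — With the output port shorted to ground, the output series arm Z2 runs from the junction to ground; the shunt arm Z3 also runs from the junction to ground. They appear in parallel: Z3 || Z2 = 5.577 + j42.54 Ω.
Step 4 — Series with input arm Z1: Z_in = Z1 + (Z3 || Z2) = 5.577 - j1.741e+04 Ω = 1.741e+04∠-90.0° Ω.
Step 5 — Source phasor: V = 12∠151.7° V = -10.57 + j5.689 V.
Step 6 — Current: I = V / Z = -0.000327 - j0.0006068 A = 0.0006892∠-118.3° A.
Step 7 — Complex power: S = V·I* = 2.65e-06 - j0.008271 VA.
Step 8 — Real power: P = Re(S) = 2.65e-06 W.
Step 9 — Reactive power: Q = Im(S) = -0.008271 VAR.
Step 10 — Apparent power: |S| = 0.008271 VA.
Step 11 — Power factor: PF = P/|S| = 0.0003203 (leading).

(a) P = 2.65e-06 W  (b) Q = -0.008271 VAR  (c) S = 0.008271 VA  (d) PF = 0.0003203 (leading)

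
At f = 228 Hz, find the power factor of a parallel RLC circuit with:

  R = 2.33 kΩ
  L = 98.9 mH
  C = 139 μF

Step 1 — Angular frequency: ω = 2π·f = 2π·228 = 1433 rad/s.
Step 2 — Component impedances:
  R: Z = R = 2330 Ω
  L: Z = jωL = j·1433·0.0989 = 0 + j141.7 Ω
  C: Z = 1/(jωC) = -j/(ω·C) = 0 - j5.022 Ω
Step 3 — Parallel combination: 1/Z_total = 1/R + 1/L + 1/C; Z_total = 0.01163 - j5.206 Ω = 5.206∠-89.9° Ω.
Step 4 — Power factor: PF = cos(φ) = Re(Z)/|Z| = 0.011634/5.2065 = 0.002235.
Step 5 — Type: Im(Z) = -5.206 ⇒ leading (phase φ = -89.9°).

PF = 0.002235 (leading, φ = -89.9°)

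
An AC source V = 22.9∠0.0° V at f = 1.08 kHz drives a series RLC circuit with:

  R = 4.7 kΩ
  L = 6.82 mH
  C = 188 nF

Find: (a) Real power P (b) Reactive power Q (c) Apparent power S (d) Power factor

Step 1 — Angular frequency: ω = 2π·f = 2π·1080 = 6786 rad/s.
Step 2 — Component impedances:
  R: Z = R = 4700 Ω
  L: Z = jωL = j·6786·0.00682 = 0 + j46.28 Ω
  C: Z = 1/(jωC) = -j/(ω·C) = 0 - j783.9 Ω
Step 3 — Series combination: Z_total = R + L + C = 4700 - j737.6 Ω = 4758∠-8.9° Ω.
Step 4 — Source phasor: V = 22.9∠0.0° V = 22.9 V.
Step 5 — Current: I = V / Z = 0.004755 + j0.0007462 A = 0.004813∠8.9° A.
Step 6 — Complex power: S = V·I* = 0.1089 - j0.01709 VA.
Step 7 — Real power: P = Re(S) = 0.1089 W.
Step 8 — Reactive power: Q = Im(S) = -0.01709 VAR.
Step 9 — Apparent power: |S| = 0.1102 VA.
Step 10 — Power factor: PF = P/|S| = 0.9879 (leading).

(a) P = 0.1089 W  (b) Q = -0.01709 VAR  (c) S = 0.1102 VA  (d) PF = 0.9879 (leading)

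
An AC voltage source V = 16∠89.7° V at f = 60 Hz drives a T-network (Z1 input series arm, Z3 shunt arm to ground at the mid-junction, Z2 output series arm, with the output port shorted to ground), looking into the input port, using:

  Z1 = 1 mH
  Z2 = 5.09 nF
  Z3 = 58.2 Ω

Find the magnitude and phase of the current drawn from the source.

Step 1 — Angular frequency: ω = 2π·f = 2π·60 = 377 rad/s.
Step 2 — Component impedances:
  Z1: Z = jωL = j·377·0.001 = 0 + j0.377 Ω
  Z2: Z = 1/(jωC) = -j/(ω·C) = 0 - j5.211e+05 Ω
  Z3: Z = R = 58.2 Ω
Step 3 — With the output port shorted to ground, the output series arm Z2 runs from the junction to ground; the shunt arm Z3 also runs from the junction to ground. They appear in parallel: Z3 || Z2 = 58.2 - j0.0065 Ω.
Step 4 — Series with input arm Z1: Z_in = Z1 + (Z3 || Z2) = 58.2 + j0.3705 Ω = 58.2∠0.4° Ω.
Step 5 — Source phasor: V = 16∠89.7° V = 0.08378 + j16 V.
Step 6 — Ohm's law: I = V / Z_total = (0.08378 + j16) / (58.2 + j0.3705) = 0.003189 + j0.2749 A.
Step 7 — Convert to polar: |I| = 0.2749 A, ∠I = 89.3°.

I = 0.2749∠89.3° A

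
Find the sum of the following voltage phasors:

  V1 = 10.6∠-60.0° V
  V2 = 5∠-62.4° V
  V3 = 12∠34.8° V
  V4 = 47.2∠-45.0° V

Step 1 — Convert each phasor to rectangular form:
  V1 = 10.6·(cos(-60.0°) + j·sin(-60.0°)) = 5.3 - j9.18 V
  V2 = 5·(cos(-62.4°) + j·sin(-62.4°)) = 2.316 - j4.431 V
  V3 = 12·(cos(34.8°) + j·sin(34.8°)) = 9.854 + j6.849 V
  V4 = 47.2·(cos(-45.0°) + j·sin(-45.0°)) = 33.38 - j33.38 V
Step 2 — Sum components: V_total = 50.85 - j40.14 V.
Step 3 — Convert to polar: |V_total| = 64.78 V, ∠V_total = -38.3°.

V_total = 64.78∠-38.3° V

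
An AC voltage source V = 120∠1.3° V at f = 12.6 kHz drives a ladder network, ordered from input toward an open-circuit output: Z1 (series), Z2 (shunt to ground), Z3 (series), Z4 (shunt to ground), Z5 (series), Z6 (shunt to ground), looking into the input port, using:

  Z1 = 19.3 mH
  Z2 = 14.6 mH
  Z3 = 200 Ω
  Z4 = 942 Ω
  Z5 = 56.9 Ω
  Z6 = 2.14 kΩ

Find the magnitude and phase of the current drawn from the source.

Step 1 — Angular frequency: ω = 2π·f = 2π·1.26e+04 = 7.917e+04 rad/s.
Step 2 — Component impedances:
  Z1: Z = jωL = j·7.917e+04·0.0193 = 0 + j1528 Ω
  Z2: Z = jωL = j·7.917e+04·0.0146 = 0 + j1156 Ω
  Z3: Z = R = 200 Ω
  Z4: Z = R = 942 Ω
  Z5: Z = R = 56.9 Ω
  Z6: Z = R = 2140 Ω
Step 3 — Ladder network (open output): work backward from the far end, alternating series and parallel combinations. Z_in = 553.4 + j1939 Ω = 2017∠74.1° Ω.
Step 4 — Source phasor: V = 120∠1.3° V = 120 + j2.722 V.
Step 5 — Ohm's law: I = V / Z_total = (120 + j2.722) / (553.4 + j1939) = 0.01762 - j0.05683 A.
Step 6 — Convert to polar: |I| = 0.0595 A, ∠I = -72.8°.

I = 0.0595∠-72.8° A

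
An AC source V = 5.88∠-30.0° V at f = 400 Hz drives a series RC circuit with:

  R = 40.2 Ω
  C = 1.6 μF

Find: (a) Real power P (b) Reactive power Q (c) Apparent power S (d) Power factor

Step 1 — Angular frequency: ω = 2π·f = 2π·400 = 2513 rad/s.
Step 2 — Component impedances:
  R: Z = R = 40.2 Ω
  C: Z = 1/(jωC) = -j/(ω·C) = 0 - j248.7 Ω
Step 3 — Series combination: Z_total = R + C = 40.2 - j248.7 Ω = 251.9∠-80.8° Ω.
Step 4 — Source phasor: V = 5.88∠-30.0° V = 5.092 - j2.94 V.
Step 5 — Current: I = V / Z = 0.01475 + j0.01809 A = 0.02334∠50.8° A.
Step 6 — Complex power: S = V·I* = 0.0219 - j0.1355 VA.
Step 7 — Real power: P = Re(S) = 0.0219 W.
Step 8 — Reactive power: Q = Im(S) = -0.1355 VAR.
Step 9 — Apparent power: |S| = 0.1373 VA.
Step 10 — Power factor: PF = P/|S| = 0.1596 (leading).

(a) P = 0.0219 W  (b) Q = -0.1355 VAR  (c) S = 0.1373 VA  (d) PF = 0.1596 (leading)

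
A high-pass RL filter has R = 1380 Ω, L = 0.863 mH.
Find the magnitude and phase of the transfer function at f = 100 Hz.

Step 1 — Angular frequency: ω = 2π·100 = 628.3 rad/s.
Step 2 — Transfer function: H(jω) = jωL/(R + jωL).
Step 3 — Numerator jωL = j·0.5422; denominator R + jωL = 1380 + j0.5422.
Step 4 — H = 1.544e-07 + j0.0003929.
Step 5 — Magnitude: |H| = 0.0003929 (-68.1 dB); phase: φ = 90.0°.

|H| = 0.0003929 (-68.1 dB), φ = 90.0°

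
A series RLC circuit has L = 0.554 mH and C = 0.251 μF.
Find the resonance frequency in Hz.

Step 1 — Resonance condition Im(Z)=0 gives ω₀ = 1/√(LC).
Step 2 — ω₀ = 1/√(0.000554·2.51e-07) = 8.48e+04 rad/s.
Step 3 — f₀ = ω₀/(2π) = 1.35e+04 Hz.

f₀ = 1.35e+04 Hz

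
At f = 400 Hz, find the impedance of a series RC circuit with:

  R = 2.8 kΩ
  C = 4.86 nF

Step 1 — Angular frequency: ω = 2π·f = 2π·400 = 2513 rad/s.
Step 2 — Component impedances:
  R: Z = R = 2800 Ω
  C: Z = 1/(jωC) = -j/(ω·C) = 0 - j8.187e+04 Ω
Step 3 — Series combination: Z_total = R + C = 2800 - j8.187e+04 Ω = 8.192e+04∠-88.0° Ω.

Z = 2800 - j8.187e+04 Ω = 8.192e+04∠-88.0° Ω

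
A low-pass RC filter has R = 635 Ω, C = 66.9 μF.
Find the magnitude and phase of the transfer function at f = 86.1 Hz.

Step 1 — Angular frequency: ω = 2π·86.1 = 541 rad/s.
Step 2 — Transfer function: H(jω) = 1/(1 + jωRC).
Step 3 — Denominator: 1 + jωRC = 1 + j·541·635·6.69e-05 = 1 + j22.98.
Step 4 — H = 0.00189 - j0.04343.
Step 5 — Magnitude: |H| = 0.04347 (-27.2 dB); phase: φ = -87.5°.

|H| = 0.04347 (-27.2 dB), φ = -87.5°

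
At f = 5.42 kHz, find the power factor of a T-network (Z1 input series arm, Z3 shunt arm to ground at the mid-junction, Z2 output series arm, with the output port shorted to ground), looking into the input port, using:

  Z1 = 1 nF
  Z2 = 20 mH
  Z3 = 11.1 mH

Step 1 — Angular frequency: ω = 2π·f = 2π·5420 = 3.405e+04 rad/s.
Step 2 — Component impedances:
  Z1: Z = 1/(jωC) = -j/(ω·C) = 0 - j2.936e+04 Ω
  Z2: Z = jωL = j·3.405e+04·0.02 = 0 + j681.1 Ω
  Z3: Z = jωL = j·3.405e+04·0.0111 = 0 + j378 Ω
Step 3 — With the output port shorted to ground, the output series arm Z2 runs from the junction to ground; the shunt arm Z3 also runs from the junction to ground. They appear in parallel: Z3 || Z2 = 0 + j243.1 Ω.
Step 4 — Series with input arm Z1: Z_in = Z1 + (Z3 || Z2) = 0 - j2.912e+04 Ω = 2.912e+04∠-90.0° Ω.
Step 5 — Power factor: PF = cos(φ) = Re(Z)/|Z| = 0/2.912e+04 = 0.
Step 6 — Type: Im(Z) = -2.912e+04 ⇒ leading (phase φ = -90.0°).

PF = 0 (leading, φ = -90.0°)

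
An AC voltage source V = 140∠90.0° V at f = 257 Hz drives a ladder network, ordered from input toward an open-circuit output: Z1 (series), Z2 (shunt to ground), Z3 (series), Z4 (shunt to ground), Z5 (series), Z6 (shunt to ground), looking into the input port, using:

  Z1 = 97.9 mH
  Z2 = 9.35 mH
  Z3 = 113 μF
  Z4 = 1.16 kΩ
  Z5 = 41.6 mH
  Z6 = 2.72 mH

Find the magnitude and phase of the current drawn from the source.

Step 1 — Angular frequency: ω = 2π·f = 2π·257 = 1615 rad/s.
Step 2 — Component impedances:
  Z1: Z = jωL = j·1615·0.0979 = 0 + j158.1 Ω
  Z2: Z = jωL = j·1615·0.00935 = 0 + j15.1 Ω
  Z3: Z = 1/(jωC) = -j/(ω·C) = 0 - j5.48 Ω
  Z4: Z = R = 1160 Ω
  Z5: Z = jωL = j·1615·0.0416 = 0 + j67.17 Ω
  Z6: Z = jωL = j·1615·0.00272 = 0 + j4.392 Ω
Step 3 — Ladder network (open output): work backward from the far end, alternating series and parallel combinations. Z_in = 0.1527 + j170.4 Ω = 170.4∠89.9° Ω.
Step 4 — Source phasor: V = 140∠90.0° V = 0 + j140 V.
Step 5 — Ohm's law: I = V / Z_total = (0 + j140) / (0.1527 + j170.4) = 0.8217 + j0.0007365 A.
Step 6 — Convert to polar: |I| = 0.8217 A, ∠I = 0.1°.

I = 0.8217∠0.1° A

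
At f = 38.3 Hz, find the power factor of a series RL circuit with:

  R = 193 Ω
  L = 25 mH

Step 1 — Angular frequency: ω = 2π·f = 2π·38.3 = 240.6 rad/s.
Step 2 — Component impedances:
  R: Z = R = 193 Ω
  L: Z = jωL = j·240.6·0.025 = 0 + j6.016 Ω
Step 3 — Series combination: Z_total = R + L = 193 + j6.016 Ω = 193.1∠1.8° Ω.
Step 4 — Power factor: PF = cos(φ) = Re(Z)/|Z| = 193/193.1 = 0.9995.
Step 5 — Type: Im(Z) = 6.016 ⇒ lagging (phase φ = 1.8°).

PF = 0.9995 (lagging, φ = 1.8°)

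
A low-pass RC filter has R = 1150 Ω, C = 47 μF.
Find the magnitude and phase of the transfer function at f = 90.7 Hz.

Step 1 — Angular frequency: ω = 2π·90.7 = 569.9 rad/s.
Step 2 — Transfer function: H(jω) = 1/(1 + jωRC).
Step 3 — Denominator: 1 + jωRC = 1 + j·569.9·1150·4.7e-05 = 1 + j30.8.
Step 4 — H = 0.001053 - j0.03243.
Step 5 — Magnitude: |H| = 0.03245 (-29.8 dB); phase: φ = -88.1°.

|H| = 0.03245 (-29.8 dB), φ = -88.1°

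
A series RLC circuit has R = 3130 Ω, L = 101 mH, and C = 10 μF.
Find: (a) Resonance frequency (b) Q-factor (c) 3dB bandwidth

Step 1 — Resonance: ω₀ = 1/√(LC) = 1/√(0.101·1e-05) = 995 rad/s.
Step 2 — f₀ = ω₀/(2π) = 158.4 Hz.
Step 3 — Series Q: Q = ω₀L/R = 995·0.101/3130 = 0.03211.
Step 4 — Bandwidth: Δω = ω₀/Q = 3.099e+04 rad/s; BW = Δω/(2π) = 4932 Hz.

(a) f₀ = 158.4 Hz  (b) Q = 0.03211  (c) BW = 4932 Hz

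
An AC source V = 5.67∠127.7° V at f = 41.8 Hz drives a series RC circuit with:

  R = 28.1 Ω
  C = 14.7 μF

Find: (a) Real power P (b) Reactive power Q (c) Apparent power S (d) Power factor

Step 1 — Angular frequency: ω = 2π·f = 2π·41.8 = 262.6 rad/s.
Step 2 — Component impedances:
  R: Z = R = 28.1 Ω
  C: Z = 1/(jωC) = -j/(ω·C) = 0 - j259 Ω
Step 3 — Series combination: Z_total = R + C = 28.1 - j259 Ω = 260.5∠-83.8° Ω.
Step 4 — Source phasor: V = 5.67∠127.7° V = -3.467 + j4.486 V.
Step 5 — Current: I = V / Z = -0.01855 - j0.01137 A = 0.02176∠-148.5° A.
Step 6 — Complex power: S = V·I* = 0.01331 - j0.1227 VA.
Step 7 — Real power: P = Re(S) = 0.01331 W.
Step 8 — Reactive power: Q = Im(S) = -0.1227 VAR.
Step 9 — Apparent power: |S| = 0.1234 VA.
Step 10 — Power factor: PF = P/|S| = 0.1079 (leading).

(a) P = 0.01331 W  (b) Q = -0.1227 VAR  (c) S = 0.1234 VA  (d) PF = 0.1079 (leading)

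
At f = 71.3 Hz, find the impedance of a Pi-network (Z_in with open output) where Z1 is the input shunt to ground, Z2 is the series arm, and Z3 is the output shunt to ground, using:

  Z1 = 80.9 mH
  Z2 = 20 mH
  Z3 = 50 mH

Step 1 — Angular frequency: ω = 2π·f = 2π·71.3 = 448 rad/s.
Step 2 — Component impedances:
  Z1: Z = jωL = j·448·0.0809 = 0 + j36.24 Ω
  Z2: Z = jωL = j·448·0.02 = 0 + j8.96 Ω
  Z3: Z = jωL = j·448·0.05 = 0 + j22.4 Ω
Step 3 — With open output, the series arm Z2 and the output shunt Z3 appear in series to ground: Z2 + Z3 = 0 + j31.36 Ω.
Step 4 — Parallel with input shunt Z1: Z_in = Z1 || (Z2 + Z3) = 0 + j16.81 Ω = 16.81∠90.0° Ω.

Z = 0 + j16.81 Ω = 16.81∠90.0° Ω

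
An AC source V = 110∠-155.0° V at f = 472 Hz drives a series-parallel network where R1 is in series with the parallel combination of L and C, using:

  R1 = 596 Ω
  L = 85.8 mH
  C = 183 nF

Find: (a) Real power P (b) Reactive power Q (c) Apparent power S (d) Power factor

Step 1 — Angular frequency: ω = 2π·f = 2π·472 = 2966 rad/s.
Step 2 — Component impedances:
  R1: Z = R = 596 Ω
  L: Z = jωL = j·2966·0.0858 = 0 + j254.5 Ω
  C: Z = 1/(jωC) = -j/(ω·C) = 0 - j1843 Ω
Step 3 — Parallel branch: L || C = 1/(1/L + 1/C) = 0 + j295.2 Ω.
Step 4 — Series with R1: Z_total = R1 + (L || C) = 596 + j295.2 Ω = 665.1∠26.4° Ω.
Step 5 — Source phasor: V = 110∠-155.0° V = -99.69 - j46.49 V.
Step 6 — Current: I = V / Z = -0.1653 + j0.0039 A = 0.1654∠178.6° A.
Step 7 — Complex power: S = V·I* = 16.3 + j8.075 VA.
Step 8 — Real power: P = Re(S) = 16.3 W.
Step 9 — Reactive power: Q = Im(S) = 8.075 VAR.
Step 10 — Apparent power: |S| = 18.19 VA.
Step 11 — Power factor: PF = P/|S| = 0.8961 (lagging).

(a) P = 16.3 W  (b) Q = 8.075 VAR  (c) S = 18.19 VA  (d) PF = 0.8961 (lagging)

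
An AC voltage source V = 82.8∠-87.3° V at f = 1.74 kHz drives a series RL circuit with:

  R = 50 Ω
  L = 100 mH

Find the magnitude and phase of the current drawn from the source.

Step 1 — Angular frequency: ω = 2π·f = 2π·1740 = 1.093e+04 rad/s.
Step 2 — Component impedances:
  R: Z = R = 50 Ω
  L: Z = jωL = j·1.093e+04·0.1 = 0 + j1093 Ω
Step 3 — Series combination: Z_total = R + L = 50 + j1093 Ω = 1094∠87.4° Ω.
Step 4 — Source phasor: V = 82.8∠-87.3° V = 3.9 - j82.71 V.
Step 5 — Ohm's law: I = V / Z_total = (3.9 - j82.71) / (50 + j1093) = -0.07533 - j0.007013 A.
Step 6 — Convert to polar: |I| = 0.07566 A, ∠I = -174.7°.

I = 0.07566∠-174.7° A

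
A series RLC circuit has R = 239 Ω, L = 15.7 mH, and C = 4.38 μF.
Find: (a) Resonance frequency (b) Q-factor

Step 1 — Resonance condition Im(Z)=0 gives ω₀ = 1/√(LC).
Step 2 — ω₀ = 1/√(0.0157·4.38e-06) = 3813 rad/s.
Step 3 — f₀ = ω₀/(2π) = 606.9 Hz.
Step 4 — Series Q: Q = ω₀L/R = 3813·0.0157/239 = 0.2505.

(a) f₀ = 606.9 Hz  (b) Q = 0.2505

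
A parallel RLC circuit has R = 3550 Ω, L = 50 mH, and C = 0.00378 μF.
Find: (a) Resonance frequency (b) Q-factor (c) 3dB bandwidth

Step 1 — Resonance: ω₀ = 1/√(LC) = 1/√(0.05·3.78e-09) = 7.274e+04 rad/s.
Step 2 — f₀ = ω₀/(2π) = 1.158e+04 Hz.
Step 3 — Parallel Q: Q = R/(ω₀L) = 3550/(7.274e+04·0.05) = 0.9761.
Step 4 — Bandwidth: Δω = ω₀/Q = 7.452e+04 rad/s; BW = Δω/(2π) = 1.186e+04 Hz.

(a) f₀ = 1.158e+04 Hz  (b) Q = 0.9761  (c) BW = 1.186e+04 Hz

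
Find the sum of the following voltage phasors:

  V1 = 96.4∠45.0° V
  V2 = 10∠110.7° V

Step 1 — Convert each phasor to rectangular form:
  V1 = 96.4·(cos(45.0°) + j·sin(45.0°)) = 68.17 + j68.17 V
  V2 = 10·(cos(110.7°) + j·sin(110.7°)) = -3.535 + j9.354 V
Step 2 — Sum components: V_total = 64.63 + j77.52 V.
Step 3 — Convert to polar: |V_total| = 100.9 V, ∠V_total = 50.2°.

V_total = 100.9∠50.2° V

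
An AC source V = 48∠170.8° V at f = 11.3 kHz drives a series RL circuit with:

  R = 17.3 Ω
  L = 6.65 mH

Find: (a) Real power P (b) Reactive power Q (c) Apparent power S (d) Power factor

Step 1 — Angular frequency: ω = 2π·f = 2π·1.13e+04 = 7.1e+04 rad/s.
Step 2 — Component impedances:
  R: Z = R = 17.3 Ω
  L: Z = jωL = j·7.1e+04·0.00665 = 0 + j472.1 Ω
Step 3 — Series combination: Z_total = R + L = 17.3 + j472.1 Ω = 472.5∠87.9° Ω.
Step 4 — Source phasor: V = 48∠170.8° V = -47.38 + j7.674 V.
Step 5 — Current: I = V / Z = 0.01256 + j0.1008 A = 0.1016∠82.9° A.
Step 6 — Complex power: S = V·I* = 0.1786 + j4.873 VA.
Step 7 — Real power: P = Re(S) = 0.1786 W.
Step 8 — Reactive power: Q = Im(S) = 4.873 VAR.
Step 9 — Apparent power: |S| = 4.877 VA.
Step 10 — Power factor: PF = P/|S| = 0.03662 (lagging).

(a) P = 0.1786 W  (b) Q = 4.873 VAR  (c) S = 4.877 VA  (d) PF = 0.03662 (lagging)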